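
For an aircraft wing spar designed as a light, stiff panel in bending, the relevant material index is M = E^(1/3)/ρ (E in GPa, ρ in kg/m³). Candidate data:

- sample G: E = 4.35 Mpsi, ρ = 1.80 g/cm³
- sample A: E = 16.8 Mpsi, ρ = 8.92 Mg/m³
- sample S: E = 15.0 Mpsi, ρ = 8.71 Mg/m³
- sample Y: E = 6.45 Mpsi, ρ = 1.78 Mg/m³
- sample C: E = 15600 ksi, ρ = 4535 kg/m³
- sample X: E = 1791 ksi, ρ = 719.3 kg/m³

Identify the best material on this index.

sample X

Convert each candidate to consistent units, then evaluate M:
  sample G: E = 29.99 GPa, ρ = 1800 kg/m³
  sample A: E = 115.8 GPa, ρ = 8920 kg/m³
  sample S: E = 103.4 GPa, ρ = 8710 kg/m³
  sample Y: E = 44.47 GPa, ρ = 1780 kg/m³
  sample C: E = 107.6 GPa, ρ = 4535 kg/m³
  sample X: E = 12.35 GPa, ρ = 719.3 kg/m³
  sample X: M = 3.21×10⁻³
  sample Y: M = 1.99×10⁻³
  sample G: M = 1.73×10⁻³
  sample C: M = 1.05×10⁻³
  sample A: M = 0.546×10⁻³
  sample S: M = 0.539×10⁻³
Sample X ranks first.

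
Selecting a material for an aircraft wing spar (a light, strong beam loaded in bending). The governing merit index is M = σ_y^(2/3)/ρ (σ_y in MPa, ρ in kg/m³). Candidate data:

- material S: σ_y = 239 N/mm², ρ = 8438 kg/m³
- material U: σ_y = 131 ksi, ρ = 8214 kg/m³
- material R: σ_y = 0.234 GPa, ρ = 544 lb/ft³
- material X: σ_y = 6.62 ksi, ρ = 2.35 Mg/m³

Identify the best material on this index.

Convert each candidate to consistent units, then evaluate M:
  material S: σ_y = 239.0 MPa, ρ = 8438 kg/m³
  material U: σ_y = 903.2 MPa, ρ = 8214 kg/m³
  material R: σ_y = 234.0 MPa, ρ = 8714 kg/m³
  material X: σ_y = 45.64 MPa, ρ = 2350 kg/m³
  material U: M = 11.4×10⁻³
  material X: M = 5.43×10⁻³
  material S: M = 4.56×10⁻³
  material R: M = 4.36×10⁻³
The maximum is for material U.

material U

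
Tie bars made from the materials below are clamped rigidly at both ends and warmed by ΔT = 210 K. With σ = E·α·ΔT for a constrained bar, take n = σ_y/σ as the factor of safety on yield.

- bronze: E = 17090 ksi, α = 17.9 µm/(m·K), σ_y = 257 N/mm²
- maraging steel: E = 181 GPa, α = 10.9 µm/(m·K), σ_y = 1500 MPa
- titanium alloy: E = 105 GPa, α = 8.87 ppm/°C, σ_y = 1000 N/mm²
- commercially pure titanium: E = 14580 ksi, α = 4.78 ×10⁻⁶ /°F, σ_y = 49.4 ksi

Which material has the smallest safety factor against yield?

bronze

Converting E to GPa, α to ×10⁻⁶/K, σ_y to MPa, then σ and n for each:
  bronze: E = 117.8, α = 17.9, σ_y = 257.0 → σ = 443 MPa, n = 0.580
  maraging steel: E = 181.0, α = 10.9, σ_y = 1500 → σ = 414 MPa, n = 3.62
  titanium alloy: E = 105.0, α = 8.87, σ_y = 1000 → σ = 196 MPa, n = 5.11
  commercially pure titanium: E = 100.5, α = 8.60, σ_y = 340.6 → σ = 182 MPa, n = 1.88
The minimum is bronze at n = 0.580.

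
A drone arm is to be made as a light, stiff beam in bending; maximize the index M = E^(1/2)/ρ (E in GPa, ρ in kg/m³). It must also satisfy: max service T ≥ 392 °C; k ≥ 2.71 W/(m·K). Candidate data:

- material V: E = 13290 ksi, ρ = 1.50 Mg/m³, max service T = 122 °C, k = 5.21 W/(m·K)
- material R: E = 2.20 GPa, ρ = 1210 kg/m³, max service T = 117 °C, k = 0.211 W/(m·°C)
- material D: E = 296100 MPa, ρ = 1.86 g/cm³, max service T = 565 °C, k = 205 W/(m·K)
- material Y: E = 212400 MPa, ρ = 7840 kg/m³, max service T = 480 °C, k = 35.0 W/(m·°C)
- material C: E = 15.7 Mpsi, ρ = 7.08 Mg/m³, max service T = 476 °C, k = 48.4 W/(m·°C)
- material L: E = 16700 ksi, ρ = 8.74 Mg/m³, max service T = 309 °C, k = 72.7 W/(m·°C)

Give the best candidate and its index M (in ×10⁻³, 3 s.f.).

Screen on constraints: max service T ≥ 392 °C; k ≥ 2.71 W/(m·K). Survivors: material D, material Y, material C.
Normalizing units and computing the index:
  material D: E = 296.1 GPa, ρ = 1860 kg/m³
  material Y: E = 212.4 GPa, ρ = 7840 kg/m³
  material C: E = 108.2 GPa, ρ = 7080 kg/m³
  material D: M = 9.25×10⁻³
  material Y: M = 1.86×10⁻³
  material C: M = 1.47×10⁻³
The maximum is for material D.

material D, M = 9.25×10⁻³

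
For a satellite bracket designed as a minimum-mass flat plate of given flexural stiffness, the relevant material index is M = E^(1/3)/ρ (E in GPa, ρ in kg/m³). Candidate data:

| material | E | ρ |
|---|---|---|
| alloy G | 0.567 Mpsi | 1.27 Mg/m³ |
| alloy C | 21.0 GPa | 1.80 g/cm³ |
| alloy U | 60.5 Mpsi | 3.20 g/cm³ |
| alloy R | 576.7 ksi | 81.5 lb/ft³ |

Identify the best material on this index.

alloy U

Convert each candidate to consistent units, then evaluate M:
  alloy G: E = 3.909 GPa, ρ = 1270 kg/m³
  alloy C: E = 21.00 GPa, ρ = 1800 kg/m³
  alloy U: E = 417.1 GPa, ρ = 3200 kg/m³
  alloy R: E = 3.976 GPa, ρ = 1306 kg/m³
  alloy U: M = 2.33×10⁻³
  alloy C: M = 1.53×10⁻³
  alloy G: M = 1.24×10⁻³
  alloy R: M = 1.21×10⁻³
Highest index: alloy U.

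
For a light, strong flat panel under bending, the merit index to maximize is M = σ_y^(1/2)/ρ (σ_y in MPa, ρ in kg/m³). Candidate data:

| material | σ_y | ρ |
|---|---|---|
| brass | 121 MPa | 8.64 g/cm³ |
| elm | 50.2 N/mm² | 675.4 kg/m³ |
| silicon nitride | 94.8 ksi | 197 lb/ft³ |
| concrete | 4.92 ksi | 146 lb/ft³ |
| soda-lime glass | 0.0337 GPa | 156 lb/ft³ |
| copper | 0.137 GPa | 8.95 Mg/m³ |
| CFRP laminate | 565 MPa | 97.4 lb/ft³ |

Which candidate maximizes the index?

In SI units:
  brass: σ_y = 121.0 MPa, ρ = 8640 kg/m³
  elm: σ_y = 50.20 MPa, ρ = 675.4 kg/m³
  silicon nitride: σ_y = 653.6 MPa, ρ = 3156 kg/m³
  concrete: σ_y = 33.92 MPa, ρ = 2339 kg/m³
  soda-lime glass: σ_y = 33.70 MPa, ρ = 2499 kg/m³
  copper: σ_y = 137.0 MPa, ρ = 8950 kg/m³
  CFRP laminate: σ_y = 565.0 MPa, ρ = 1560 kg/m³
  CFRP laminate: M = 15.2×10⁻³
  elm: M = 10.5×10⁻³
  silicon nitride: M = 8.10×10⁻³
  concrete: M = 2.49×10⁻³
  soda-lime glass: M = 2.32×10⁻³
  copper: M = 1.31×10⁻³
  brass: M = 1.27×10⁻³
Highest index: CFRP laminate.

CFRP laminate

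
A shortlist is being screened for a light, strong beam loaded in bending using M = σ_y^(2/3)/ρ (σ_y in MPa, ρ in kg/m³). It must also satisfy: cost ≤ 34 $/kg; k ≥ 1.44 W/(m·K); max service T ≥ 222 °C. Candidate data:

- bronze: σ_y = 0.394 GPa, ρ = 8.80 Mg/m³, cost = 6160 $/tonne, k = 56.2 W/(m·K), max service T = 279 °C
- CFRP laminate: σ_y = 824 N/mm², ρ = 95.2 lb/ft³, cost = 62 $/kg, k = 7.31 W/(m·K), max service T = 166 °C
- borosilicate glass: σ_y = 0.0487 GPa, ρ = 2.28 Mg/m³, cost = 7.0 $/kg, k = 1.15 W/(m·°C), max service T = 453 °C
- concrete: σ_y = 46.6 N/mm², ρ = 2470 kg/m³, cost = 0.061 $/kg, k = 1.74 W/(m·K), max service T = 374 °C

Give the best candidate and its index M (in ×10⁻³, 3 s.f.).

Screen on constraints: cost ≤ 34 $/kg; k ≥ 1.44 W/(m·K); max service T ≥ 222 °C. Survivors: bronze, concrete.
In SI units:
  bronze: σ_y = 394.0 MPa, ρ = 8800 kg/m³
  concrete: σ_y = 46.60 MPa, ρ = 2470 kg/m³
  bronze: M = 6.11×10⁻³
  concrete: M = 5.24×10⁻³
Highest index: bronze.

bronze, M = 6.11×10⁻³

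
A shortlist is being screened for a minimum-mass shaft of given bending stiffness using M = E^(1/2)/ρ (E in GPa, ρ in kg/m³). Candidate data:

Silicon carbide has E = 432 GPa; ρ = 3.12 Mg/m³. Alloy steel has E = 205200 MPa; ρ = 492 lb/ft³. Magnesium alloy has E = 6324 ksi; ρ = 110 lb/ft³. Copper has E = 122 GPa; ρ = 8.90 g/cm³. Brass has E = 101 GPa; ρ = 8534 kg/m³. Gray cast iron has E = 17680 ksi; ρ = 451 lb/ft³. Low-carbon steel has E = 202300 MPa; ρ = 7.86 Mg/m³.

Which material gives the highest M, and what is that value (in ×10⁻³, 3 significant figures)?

silicon carbide, M = 6.66×10⁻³

After converting to SI:
  silicon carbide: E = 432.0 GPa, ρ = 3120 kg/m³
  alloy steel: E = 205.2 GPa, ρ = 7881 kg/m³
  magnesium alloy: E = 43.60 GPa, ρ = 1762 kg/m³
  copper: E = 122.0 GPa, ρ = 8900 kg/m³
  brass: E = 101.0 GPa, ρ = 8534 kg/m³
  gray cast iron: E = 121.9 GPa, ρ = 7224 kg/m³
  low-carbon steel: E = 202.3 GPa, ρ = 7860 kg/m³
  silicon carbide: M = 6.66×10⁻³
  magnesium alloy: M = 3.75×10⁻³
  alloy steel: M = 1.82×10⁻³
  low-carbon steel: M = 1.81×10⁻³
  gray cast iron: M = 1.53×10⁻³
  copper: M = 1.24×10⁻³
  brass: M = 1.18×10⁻³
Silicon carbide ranks first.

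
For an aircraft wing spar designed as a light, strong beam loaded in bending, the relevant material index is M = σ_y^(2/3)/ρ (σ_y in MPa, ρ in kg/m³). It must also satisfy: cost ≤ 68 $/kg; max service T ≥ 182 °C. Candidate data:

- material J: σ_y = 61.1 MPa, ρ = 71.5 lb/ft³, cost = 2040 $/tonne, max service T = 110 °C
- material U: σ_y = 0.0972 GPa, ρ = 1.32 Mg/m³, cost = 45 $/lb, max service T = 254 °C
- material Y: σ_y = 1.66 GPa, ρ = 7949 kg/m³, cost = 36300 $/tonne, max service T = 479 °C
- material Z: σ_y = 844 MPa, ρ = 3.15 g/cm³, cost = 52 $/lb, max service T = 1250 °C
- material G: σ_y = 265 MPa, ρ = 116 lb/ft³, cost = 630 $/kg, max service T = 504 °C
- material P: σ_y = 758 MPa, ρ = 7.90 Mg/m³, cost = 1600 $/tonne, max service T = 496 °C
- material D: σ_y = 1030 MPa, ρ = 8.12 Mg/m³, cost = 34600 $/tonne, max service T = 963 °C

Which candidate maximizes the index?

Screen on constraints: cost ≤ 68 $/kg; max service T ≥ 182 °C. Survivors: material Y, material P, material D.
After converting to SI:
  material Y: σ_y = 1660 MPa, ρ = 7949 kg/m³
  material P: σ_y = 758.0 MPa, ρ = 7900 kg/m³
  material D: σ_y = 1030 MPa, ρ = 8120 kg/m³
  material Y: M = 17.6×10⁻³
  material D: M = 12.6×10⁻³
  material P: M = 10.5×10⁻³
Material Y has the largest M.

material Y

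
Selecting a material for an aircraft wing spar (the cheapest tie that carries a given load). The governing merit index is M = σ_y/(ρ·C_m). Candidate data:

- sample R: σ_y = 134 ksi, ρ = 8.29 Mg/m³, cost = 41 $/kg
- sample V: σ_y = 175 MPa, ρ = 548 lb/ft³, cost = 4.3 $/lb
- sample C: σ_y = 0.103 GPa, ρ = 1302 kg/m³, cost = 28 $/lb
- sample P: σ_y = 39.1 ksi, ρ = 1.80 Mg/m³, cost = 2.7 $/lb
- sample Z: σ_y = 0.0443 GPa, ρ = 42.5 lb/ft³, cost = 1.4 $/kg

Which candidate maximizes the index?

sample Z

After converting to SI:
  sample R: σ_y = 923.9 MPa, ρ = 8290 kg/m³, cost = 41.00 $/kg
  sample V: σ_y = 175.0 MPa, ρ = 8778 kg/m³, cost = 9.480 $/kg
  sample C: σ_y = 103.0 MPa, ρ = 1302 kg/m³, cost = 61.73 $/kg
  sample P: σ_y = 269.6 MPa, ρ = 1800 kg/m³, cost = 5.952 $/kg
  sample Z: σ_y = 44.30 MPa, ρ = 680.8 kg/m³, cost = 1.400 $/kg
  sample Z: M = 46.5 kN·m per $
  sample P: M = 25.2 kN·m per $
  sample R: M = 2.72 kN·m per $
  sample V: M = 2.10 kN·m per $
  sample C: M = 1.28 kN·m per $
Sample Z ranks first.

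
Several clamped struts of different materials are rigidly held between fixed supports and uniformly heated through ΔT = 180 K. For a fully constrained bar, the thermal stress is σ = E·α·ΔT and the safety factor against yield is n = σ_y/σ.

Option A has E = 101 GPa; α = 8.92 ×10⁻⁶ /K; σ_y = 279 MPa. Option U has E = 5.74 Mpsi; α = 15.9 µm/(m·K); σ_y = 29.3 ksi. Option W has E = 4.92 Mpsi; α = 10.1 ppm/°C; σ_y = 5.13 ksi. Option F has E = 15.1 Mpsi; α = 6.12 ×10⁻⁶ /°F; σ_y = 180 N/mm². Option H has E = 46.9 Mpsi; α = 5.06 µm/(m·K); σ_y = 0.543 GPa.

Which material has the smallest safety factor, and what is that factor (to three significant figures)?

In consistent units (E in GPa, α in ×10⁻⁶/K, σ_y in MPa):
  option A: E = 101.0, α = 8.92, σ_y = 279.0 → σ = 162 MPa, n = 1.72
  option U: E = 39.58, α = 15.9, σ_y = 202.0 → σ = 113 MPa, n = 1.78
  option W: E = 33.92, α = 10.1, σ_y = 35.37 → σ = 61.7 MPa, n = 0.574
  option F: E = 104.1, α = 11.0, σ_y = 180.0 → σ = 206 MPa, n = 0.872
  option H: E = 323.4, α = 5.06, σ_y = 543.0 → σ = 295 MPa, n = 1.84
The minimum is option W at n = 0.574.

option W, n = 0.574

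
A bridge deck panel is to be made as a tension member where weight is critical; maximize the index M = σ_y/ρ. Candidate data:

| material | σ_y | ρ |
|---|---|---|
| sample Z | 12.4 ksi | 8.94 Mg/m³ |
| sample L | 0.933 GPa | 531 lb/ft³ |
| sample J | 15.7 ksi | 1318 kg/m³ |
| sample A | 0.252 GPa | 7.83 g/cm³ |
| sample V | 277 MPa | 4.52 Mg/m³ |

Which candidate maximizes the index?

sample L

Convert each candidate to consistent units, then evaluate M:
  sample Z: σ_y = 85.50 MPa, ρ = 8940 kg/m³
  sample L: σ_y = 933.0 MPa, ρ = 8506 kg/m³
  sample J: σ_y = 108.2 MPa, ρ = 1318 kg/m³
  sample A: σ_y = 252.0 MPa, ρ = 7830 kg/m³
  sample V: σ_y = 277.0 MPa, ρ = 4520 kg/m³
  sample L: M = 110 kN·m/kg
  sample J: M = 82.1 kN·m/kg
  sample V: M = 61.3 kN·m/kg
  sample A: M = 32.2 kN·m/kg
  sample Z: M = 9.56 kN·m/kg
Sample L has the largest M.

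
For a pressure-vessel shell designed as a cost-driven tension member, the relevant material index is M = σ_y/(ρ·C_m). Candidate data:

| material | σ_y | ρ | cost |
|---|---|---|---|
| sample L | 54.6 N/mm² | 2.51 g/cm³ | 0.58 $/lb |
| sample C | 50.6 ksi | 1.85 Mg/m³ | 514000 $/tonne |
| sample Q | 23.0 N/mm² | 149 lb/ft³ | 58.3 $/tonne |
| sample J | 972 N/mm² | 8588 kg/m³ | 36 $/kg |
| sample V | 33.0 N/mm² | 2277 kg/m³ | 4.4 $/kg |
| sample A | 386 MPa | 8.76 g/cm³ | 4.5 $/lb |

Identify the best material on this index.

sample Q

Convert each candidate to consistent units, then evaluate M:
  sample L: σ_y = 54.60 MPa, ρ = 2510 kg/m³, cost = 1.279 $/kg
  sample C: σ_y = 348.9 MPa, ρ = 1850 kg/m³, cost = 514.0 $/kg
  sample Q: σ_y = 23.00 MPa, ρ = 2387 kg/m³, cost = 0.05830 $/kg
  sample J: σ_y = 972.0 MPa, ρ = 8588 kg/m³, cost = 36.00 $/kg
  sample V: σ_y = 33.00 MPa, ρ = 2277 kg/m³, cost = 4.400 $/kg
  sample A: σ_y = 386.0 MPa, ρ = 8760 kg/m³, cost = 9.921 $/kg
  sample Q: M = 165 kN·m per $
  sample L: M = 17.0 kN·m per $
  sample A: M = 4.44 kN·m per $
  sample V: M = 3.29 kN·m per $
  sample J: M = 3.14 kN·m per $
  sample C: M = 0.367 kN·m per $
The maximum is for sample Q.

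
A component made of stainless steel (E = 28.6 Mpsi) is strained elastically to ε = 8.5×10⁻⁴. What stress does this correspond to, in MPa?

168 MPa

E = 28.6 Mpsi = 197.2 GPa.
σ = E·ε = 197200 MPa × 8.5×10⁻⁴ = 168 MPa.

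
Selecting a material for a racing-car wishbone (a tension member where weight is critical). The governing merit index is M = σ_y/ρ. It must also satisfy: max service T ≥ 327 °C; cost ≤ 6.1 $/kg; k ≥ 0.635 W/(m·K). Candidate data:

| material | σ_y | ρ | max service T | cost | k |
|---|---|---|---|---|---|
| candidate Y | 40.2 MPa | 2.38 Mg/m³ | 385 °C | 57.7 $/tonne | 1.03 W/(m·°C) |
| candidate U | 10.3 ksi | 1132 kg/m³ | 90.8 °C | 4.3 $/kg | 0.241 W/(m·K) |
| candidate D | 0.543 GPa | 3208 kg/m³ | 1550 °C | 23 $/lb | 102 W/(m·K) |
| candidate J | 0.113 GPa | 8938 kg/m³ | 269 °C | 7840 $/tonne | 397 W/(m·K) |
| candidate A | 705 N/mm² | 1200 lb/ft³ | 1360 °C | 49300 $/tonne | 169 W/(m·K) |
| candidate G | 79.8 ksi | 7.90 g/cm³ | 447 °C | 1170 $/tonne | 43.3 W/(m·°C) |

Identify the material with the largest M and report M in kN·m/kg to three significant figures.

Screen on constraints: max service T ≥ 327 °C; cost ≤ 6.1 $/kg; k ≥ 0.635 W/(m·K). Survivors: candidate Y, candidate G.
After converting to SI:
  candidate Y: σ_y = 40.20 MPa, ρ = 2380 kg/m³
  candidate G: σ_y = 550.2 MPa, ρ = 7900 kg/m³
  candidate G: M = 69.6 kN·m/kg
  candidate Y: M = 16.9 kN·m/kg
Highest index: candidate G.

candidate G, M = 69.6 kN·m/kg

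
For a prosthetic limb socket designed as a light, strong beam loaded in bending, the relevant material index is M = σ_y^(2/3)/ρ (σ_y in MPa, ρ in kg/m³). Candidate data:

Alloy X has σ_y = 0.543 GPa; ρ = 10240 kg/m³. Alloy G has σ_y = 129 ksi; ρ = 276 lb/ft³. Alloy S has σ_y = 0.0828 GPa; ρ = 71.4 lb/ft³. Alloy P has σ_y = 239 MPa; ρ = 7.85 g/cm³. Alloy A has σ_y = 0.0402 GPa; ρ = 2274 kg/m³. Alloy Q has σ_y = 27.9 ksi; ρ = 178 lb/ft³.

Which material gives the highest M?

Putting every candidate on a common basis:
  alloy X: σ_y = 543.0 MPa, ρ = 10240 kg/m³
  alloy G: σ_y = 889.4 MPa, ρ = 4421 kg/m³
  alloy S: σ_y = 82.80 MPa, ρ = 1144 kg/m³
  alloy P: σ_y = 239.0 MPa, ρ = 7850 kg/m³
  alloy A: σ_y = 40.20 MPa, ρ = 2274 kg/m³
  alloy Q: σ_y = 192.4 MPa, ρ = 2851 kg/m³
  alloy G: M = 20.9×10⁻³
  alloy S: M = 16.6×10⁻³
  alloy Q: M = 11.7×10⁻³
  alloy X: M = 6.50×10⁻³
  alloy A: M = 5.16×10⁻³
  alloy P: M = 4.91×10⁻³
Alloy G ranks first.

alloy G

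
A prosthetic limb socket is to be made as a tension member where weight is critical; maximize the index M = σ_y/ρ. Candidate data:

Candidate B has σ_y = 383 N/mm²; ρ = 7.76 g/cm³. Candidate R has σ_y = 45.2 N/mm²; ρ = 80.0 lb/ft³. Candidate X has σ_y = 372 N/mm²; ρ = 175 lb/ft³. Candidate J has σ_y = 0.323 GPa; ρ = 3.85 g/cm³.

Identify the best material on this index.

Putting every candidate on a common basis:
  candidate B: σ_y = 383.0 MPa, ρ = 7760 kg/m³
  candidate R: σ_y = 45.20 MPa, ρ = 1281 kg/m³
  candidate X: σ_y = 372.0 MPa, ρ = 2803 kg/m³
  candidate J: σ_y = 323.0 MPa, ρ = 3850 kg/m³
  candidate X: M = 133 kN·m/kg
  candidate J: M = 83.9 kN·m/kg
  candidate B: M = 49.4 kN·m/kg
  candidate R: M = 35.3 kN·m/kg
Highest index: candidate X.

candidate X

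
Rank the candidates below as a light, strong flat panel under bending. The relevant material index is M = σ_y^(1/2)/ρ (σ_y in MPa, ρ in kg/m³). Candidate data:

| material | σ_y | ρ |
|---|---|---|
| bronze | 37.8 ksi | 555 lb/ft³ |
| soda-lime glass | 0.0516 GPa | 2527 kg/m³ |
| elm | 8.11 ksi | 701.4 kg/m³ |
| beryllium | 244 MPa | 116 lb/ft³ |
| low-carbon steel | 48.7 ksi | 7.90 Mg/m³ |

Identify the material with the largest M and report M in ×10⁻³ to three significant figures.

elm, M = 10.7×10⁻³

Putting every candidate on a common basis:
  bronze: σ_y = 260.6 MPa, ρ = 8890 kg/m³
  soda-lime glass: σ_y = 51.60 MPa, ρ = 2527 kg/m³
  elm: σ_y = 55.92 MPa, ρ = 701.4 kg/m³
  beryllium: σ_y = 244.0 MPa, ρ = 1858 kg/m³
  low-carbon steel: σ_y = 335.8 MPa, ρ = 7900 kg/m³
  elm: M = 10.7×10⁻³
  beryllium: M = 8.41×10⁻³
  soda-lime glass: M = 2.84×10⁻³
  low-carbon steel: M = 2.32×10⁻³
  bronze: M = 1.82×10⁻³
Highest index: elm.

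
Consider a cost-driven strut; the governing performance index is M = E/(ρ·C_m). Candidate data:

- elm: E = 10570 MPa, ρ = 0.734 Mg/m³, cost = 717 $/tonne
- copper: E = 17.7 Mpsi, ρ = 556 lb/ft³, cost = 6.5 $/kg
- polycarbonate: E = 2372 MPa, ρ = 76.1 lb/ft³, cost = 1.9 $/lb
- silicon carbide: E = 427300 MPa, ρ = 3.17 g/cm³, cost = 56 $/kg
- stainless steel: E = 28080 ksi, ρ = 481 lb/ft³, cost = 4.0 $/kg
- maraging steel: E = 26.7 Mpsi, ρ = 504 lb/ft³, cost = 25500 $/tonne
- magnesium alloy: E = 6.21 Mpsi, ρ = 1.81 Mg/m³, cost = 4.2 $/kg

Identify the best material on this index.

elm

In SI units:
  elm: E = 10.57 GPa, ρ = 734.0 kg/m³, cost = 0.7170 $/kg
  copper: E = 122.0 GPa, ρ = 8906 kg/m³, cost = 6.500 $/kg
  polycarbonate: E = 2.372 GPa, ρ = 1219 kg/m³, cost = 4.189 $/kg
  silicon carbide: E = 427.3 GPa, ρ = 3170 kg/m³, cost = 56.00 $/kg
  stainless steel: E = 193.6 GPa, ρ = 7705 kg/m³, cost = 4.000 $/kg
  maraging steel: E = 184.1 GPa, ρ = 8073 kg/m³, cost = 25.50 $/kg
  magnesium alloy: E = 42.82 GPa, ρ = 1810 kg/m³, cost = 4.200 $/kg
  elm: M = 20.1 MN·m per $
  stainless steel: M = 6.28 MN·m per $
  magnesium alloy: M = 5.63 MN·m per $
  silicon carbide: M = 2.41 MN·m per $
  copper: M = 2.11 MN·m per $
  maraging steel: M = 0.894 MN·m per $
  polycarbonate: M = 0.465 MN·m per $
Highest index: elm.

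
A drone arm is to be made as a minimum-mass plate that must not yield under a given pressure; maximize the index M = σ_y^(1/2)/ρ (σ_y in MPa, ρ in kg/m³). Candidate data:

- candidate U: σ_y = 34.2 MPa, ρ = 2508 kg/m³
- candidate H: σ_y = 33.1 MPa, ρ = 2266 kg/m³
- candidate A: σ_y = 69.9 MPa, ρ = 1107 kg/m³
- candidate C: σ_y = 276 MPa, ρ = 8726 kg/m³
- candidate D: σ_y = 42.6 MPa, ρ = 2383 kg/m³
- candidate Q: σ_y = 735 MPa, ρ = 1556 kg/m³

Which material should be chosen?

candidate Q

Per-candidate index values:
  candidate Q: M = 17.4×10⁻³
  candidate A: M = 7.55×10⁻³
  candidate D: M = 2.74×10⁻³
  candidate H: M = 2.54×10⁻³
  candidate U: M = 2.33×10⁻³
  candidate C: M = 1.90×10⁻³
The maximum is for candidate Q.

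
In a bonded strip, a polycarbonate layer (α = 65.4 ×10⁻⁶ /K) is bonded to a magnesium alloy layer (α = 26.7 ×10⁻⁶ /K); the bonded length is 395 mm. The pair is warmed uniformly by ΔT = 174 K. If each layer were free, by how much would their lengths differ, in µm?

Δα = |65.4 − 26.7|×10⁻⁶/K = 38.7×10⁻⁶/K.
ΔL_mismatch = Δα·L·ΔT = 38.7×10⁻⁶ × 395.0 mm × 174.0 K = 2660 µm.

2660 µm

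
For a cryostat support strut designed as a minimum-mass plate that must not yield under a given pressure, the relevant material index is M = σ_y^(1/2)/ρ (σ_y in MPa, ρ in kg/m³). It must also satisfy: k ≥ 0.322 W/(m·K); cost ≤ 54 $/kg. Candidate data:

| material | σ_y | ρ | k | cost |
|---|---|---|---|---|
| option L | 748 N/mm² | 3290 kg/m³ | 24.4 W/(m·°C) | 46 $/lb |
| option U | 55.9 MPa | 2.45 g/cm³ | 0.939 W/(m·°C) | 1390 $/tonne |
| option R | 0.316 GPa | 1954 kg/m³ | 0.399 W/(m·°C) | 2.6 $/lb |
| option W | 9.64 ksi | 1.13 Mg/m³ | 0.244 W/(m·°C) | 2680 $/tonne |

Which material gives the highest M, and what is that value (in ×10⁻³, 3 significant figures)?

Screen on constraints: k ≥ 0.322 W/(m·K); cost ≤ 54 $/kg. Survivors: option U, option R.
Putting every candidate on a common basis:
  option U: σ_y = 55.90 MPa, ρ = 2450 kg/m³
  option R: σ_y = 316.0 MPa, ρ = 1954 kg/m³
  option R: M = 9.10×10⁻³
  option U: M = 3.05×10⁻³
The maximum is for option R.

option R, M = 9.10×10⁻³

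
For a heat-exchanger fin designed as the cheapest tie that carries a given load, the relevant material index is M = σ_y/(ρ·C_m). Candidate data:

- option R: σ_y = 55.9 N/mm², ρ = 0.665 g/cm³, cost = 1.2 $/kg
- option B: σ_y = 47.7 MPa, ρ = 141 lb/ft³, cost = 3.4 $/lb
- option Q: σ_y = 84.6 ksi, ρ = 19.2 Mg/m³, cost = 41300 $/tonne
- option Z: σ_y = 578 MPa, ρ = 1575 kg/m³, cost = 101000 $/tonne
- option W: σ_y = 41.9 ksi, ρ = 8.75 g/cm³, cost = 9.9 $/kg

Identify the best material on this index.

In SI units:
  option R: σ_y = 55.90 MPa, ρ = 665.0 kg/m³, cost = 1.200 $/kg
  option B: σ_y = 47.70 MPa, ρ = 2259 kg/m³, cost = 7.496 $/kg
  option Q: σ_y = 583.3 MPa, ρ = 19200 kg/m³, cost = 41.30 $/kg
  option Z: σ_y = 578.0 MPa, ρ = 1575 kg/m³, cost = 101.0 $/kg
  option W: σ_y = 288.9 MPa, ρ = 8750 kg/m³, cost = 9.900 $/kg
  option R: M = 70.1 kN·m per $
  option Z: M = 3.63 kN·m per $
  option W: M = 3.33 kN·m per $
  option B: M = 2.82 kN·m per $
  option Q: M = 0.736 kN·m per $
Option R has the largest M.

option R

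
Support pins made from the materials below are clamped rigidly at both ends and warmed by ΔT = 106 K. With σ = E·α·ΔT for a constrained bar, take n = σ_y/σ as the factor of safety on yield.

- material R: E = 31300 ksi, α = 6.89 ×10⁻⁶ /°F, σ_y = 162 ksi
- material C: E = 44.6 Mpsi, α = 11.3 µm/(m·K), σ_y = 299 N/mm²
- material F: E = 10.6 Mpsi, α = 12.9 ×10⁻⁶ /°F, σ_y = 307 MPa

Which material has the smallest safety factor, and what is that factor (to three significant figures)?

In consistent units (E in GPa, α in ×10⁻⁶/K, σ_y in MPa):
  material R: E = 215.8, α = 12.4, σ_y = 1117 → σ = 284 MPa, n = 3.94
  material C: E = 307.5, α = 11.3, σ_y = 299.0 → σ = 368 MPa, n = 0.812
  material F: E = 73.08, α = 23.2, σ_y = 307.0 → σ = 180 MPa, n = 1.71
Material C has the lowest safety factor, n = 0.812.

material C, n = 0.812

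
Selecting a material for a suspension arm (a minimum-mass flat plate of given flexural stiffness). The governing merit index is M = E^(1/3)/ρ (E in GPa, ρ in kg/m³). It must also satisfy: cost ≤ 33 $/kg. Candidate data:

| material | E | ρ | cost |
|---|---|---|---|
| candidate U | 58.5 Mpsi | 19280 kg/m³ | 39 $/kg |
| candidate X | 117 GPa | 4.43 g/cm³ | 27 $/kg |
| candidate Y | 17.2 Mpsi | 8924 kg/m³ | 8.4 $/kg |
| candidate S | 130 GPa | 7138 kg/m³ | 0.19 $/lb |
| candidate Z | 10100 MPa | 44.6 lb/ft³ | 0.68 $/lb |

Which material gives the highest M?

Screen on constraints: cost ≤ 33 $/kg. Survivors: candidate X, candidate Y, candidate S, candidate Z.
Normalizing units and computing the index:
  candidate X: E = 117.0 GPa, ρ = 4430 kg/m³
  candidate Y: E = 118.6 GPa, ρ = 8924 kg/m³
  candidate S: E = 130.0 GPa, ρ = 7138 kg/m³
  candidate Z: E = 10.10 GPa, ρ = 714.4 kg/m³
  candidate Z: M = 3.03×10⁻³
  candidate X: M = 1.10×10⁻³
  candidate S: M = 0.710×10⁻³
  candidate Y: M = 0.551×10⁻³
Candidate Z ranks first.

candidate Z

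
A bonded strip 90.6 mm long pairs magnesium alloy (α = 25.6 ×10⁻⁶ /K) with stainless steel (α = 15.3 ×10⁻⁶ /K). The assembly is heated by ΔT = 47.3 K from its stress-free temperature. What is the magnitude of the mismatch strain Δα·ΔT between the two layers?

4.87×10⁻⁴

Δα = |25.6 − 15.3|×10⁻⁶/K = 10.3×10⁻⁶/K.
Mismatch strain = Δα·ΔT = 10.3×10⁻⁶ × 47.3 = 4.87×10⁻⁴.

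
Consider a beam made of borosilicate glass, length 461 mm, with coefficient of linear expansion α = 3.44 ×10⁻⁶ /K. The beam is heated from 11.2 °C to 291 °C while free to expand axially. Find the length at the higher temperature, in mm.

ΔT = 291 − 11.2 = 279.8 K.
ΔL = α·L₀·ΔT = 3.44×10⁻⁶ × 461 mm × 279.8 K = 0.444 mm.
L = L₀ + ΔL = 461 + 0.444 = 461.44 mm.

461.44 mm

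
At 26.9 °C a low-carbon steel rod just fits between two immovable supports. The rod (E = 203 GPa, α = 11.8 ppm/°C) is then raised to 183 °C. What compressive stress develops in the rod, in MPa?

374 MPa

ΔT = 156.1 K. Constrained thermal stress σ = E·α·ΔT = 203.0×10³ MPa × 11.8×10⁻⁶ × 156.1 = 374 MPa (compressive).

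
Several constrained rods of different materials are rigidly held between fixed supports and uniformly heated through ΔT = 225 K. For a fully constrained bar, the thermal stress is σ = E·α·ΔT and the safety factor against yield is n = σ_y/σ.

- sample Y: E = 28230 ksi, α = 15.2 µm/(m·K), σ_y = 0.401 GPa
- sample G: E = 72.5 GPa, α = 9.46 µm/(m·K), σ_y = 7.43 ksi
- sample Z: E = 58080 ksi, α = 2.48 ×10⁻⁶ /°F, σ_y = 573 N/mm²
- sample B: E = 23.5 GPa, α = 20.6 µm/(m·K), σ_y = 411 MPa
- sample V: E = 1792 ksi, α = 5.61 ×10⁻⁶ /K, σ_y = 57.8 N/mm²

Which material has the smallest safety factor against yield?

sample G

Per material, after unit conversion:
  sample Y: E = 194.6, α = 15.2, σ_y = 401.0 → σ = 666 MPa, n = 0.602
  sample G: E = 72.50, α = 9.46, σ_y = 51.23 → σ = 154 MPa, n = 0.332
  sample Z: E = 400.4, α = 4.46, σ_y = 573.0 → σ = 402 MPa, n = 1.42
  sample B: E = 23.50, α = 20.6, σ_y = 411.0 → σ = 109 MPa, n = 3.77
  sample V: E = 12.36, α = 5.61, σ_y = 57.80 → σ = 15.6 MPa, n = 3.71
The minimum is sample G at n = 0.332.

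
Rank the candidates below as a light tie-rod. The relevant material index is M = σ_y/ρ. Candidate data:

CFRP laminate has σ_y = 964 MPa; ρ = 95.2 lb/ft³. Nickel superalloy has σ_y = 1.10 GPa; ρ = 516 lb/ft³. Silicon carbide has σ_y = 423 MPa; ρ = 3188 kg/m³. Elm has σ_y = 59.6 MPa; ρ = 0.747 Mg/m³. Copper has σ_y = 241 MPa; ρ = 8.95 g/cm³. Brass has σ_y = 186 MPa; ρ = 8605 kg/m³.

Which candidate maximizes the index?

Putting every candidate on a common basis:
  CFRP laminate: σ_y = 964.0 MPa, ρ = 1525 kg/m³
  nickel superalloy: σ_y = 1100 MPa, ρ = 8266 kg/m³
  silicon carbide: σ_y = 423.0 MPa, ρ = 3188 kg/m³
  elm: σ_y = 59.60 MPa, ρ = 747.0 kg/m³
  copper: σ_y = 241.0 MPa, ρ = 8950 kg/m³
  brass: σ_y = 186.0 MPa, ρ = 8605 kg/m³
  CFRP laminate: M = 632 kN·m/kg
  nickel superalloy: M = 133 kN·m/kg
  silicon carbide: M = 133 kN·m/kg
  elm: M = 79.8 kN·m/kg
  copper: M = 26.9 kN·m/kg
  brass: M = 21.6 kN·m/kg
CFRP laminate ranks first.

CFRP laminate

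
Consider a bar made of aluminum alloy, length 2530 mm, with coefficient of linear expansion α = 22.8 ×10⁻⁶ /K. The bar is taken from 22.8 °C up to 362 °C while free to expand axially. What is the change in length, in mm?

ΔT = 362 − 22.8 = 339.2 K.
ΔL = α·L₀·ΔT = 22.8×10⁻⁶ × 2530 mm × 339.2 K = 19.6 mm.

19.6 mm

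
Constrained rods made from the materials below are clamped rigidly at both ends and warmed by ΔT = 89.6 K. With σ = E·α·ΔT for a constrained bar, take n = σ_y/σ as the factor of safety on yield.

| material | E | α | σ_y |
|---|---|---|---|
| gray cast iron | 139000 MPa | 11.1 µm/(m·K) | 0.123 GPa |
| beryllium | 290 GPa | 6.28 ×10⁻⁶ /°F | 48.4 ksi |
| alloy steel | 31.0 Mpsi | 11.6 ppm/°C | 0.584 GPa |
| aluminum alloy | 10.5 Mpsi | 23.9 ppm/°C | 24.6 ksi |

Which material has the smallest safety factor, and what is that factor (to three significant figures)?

gray cast iron, n = 0.890

With everything in SI (GPa, ×10⁻⁶/K, MPa):
  gray cast iron: E = 139.0, α = 11.1, σ_y = 123.0 → σ = 138 MPa, n = 0.890
  beryllium: E = 290.0, α = 11.3, σ_y = 333.7 → σ = 294 MPa, n = 1.14
  alloy steel: E = 213.7, α = 11.6, σ_y = 584.0 → σ = 222 MPa, n = 2.63
  aluminum alloy: E = 72.39, α = 23.9, σ_y = 169.6 → σ = 155 MPa, n = 1.09
The minimum is gray cast iron at n = 0.890.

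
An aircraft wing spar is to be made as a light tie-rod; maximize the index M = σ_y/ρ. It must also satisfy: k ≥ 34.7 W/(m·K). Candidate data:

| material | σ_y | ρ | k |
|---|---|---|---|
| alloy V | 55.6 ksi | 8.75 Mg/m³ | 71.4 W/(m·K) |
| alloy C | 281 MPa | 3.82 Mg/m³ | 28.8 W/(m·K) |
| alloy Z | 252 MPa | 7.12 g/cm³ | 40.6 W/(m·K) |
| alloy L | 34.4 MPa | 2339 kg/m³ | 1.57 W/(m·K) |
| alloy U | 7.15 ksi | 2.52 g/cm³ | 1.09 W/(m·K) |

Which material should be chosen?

Screen on constraints: k ≥ 34.7 W/(m·K). Survivors: alloy V, alloy Z.
Putting every candidate on a common basis:
  alloy V: σ_y = 383.3 MPa, ρ = 8750 kg/m³
  alloy Z: σ_y = 252.0 MPa, ρ = 7120 kg/m³
  alloy V: M = 43.8 kN·m/kg
  alloy Z: M = 35.4 kN·m/kg
Highest index: alloy V.

alloy V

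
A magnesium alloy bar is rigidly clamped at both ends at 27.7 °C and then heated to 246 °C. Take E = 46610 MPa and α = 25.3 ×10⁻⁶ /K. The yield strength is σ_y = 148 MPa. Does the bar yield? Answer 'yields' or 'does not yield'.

yields

E = 46610 MPa = 46.61 GPa.
ΔT = 218.3 K. Constrained thermal stress σ = E·α·ΔT = 46.61×10³ MPa × 25.3×10⁻⁶ × 218.3 = 257 MPa (compressive).
Compare to σ_y = 148 MPa: σ ≥ σ_y, so it yields.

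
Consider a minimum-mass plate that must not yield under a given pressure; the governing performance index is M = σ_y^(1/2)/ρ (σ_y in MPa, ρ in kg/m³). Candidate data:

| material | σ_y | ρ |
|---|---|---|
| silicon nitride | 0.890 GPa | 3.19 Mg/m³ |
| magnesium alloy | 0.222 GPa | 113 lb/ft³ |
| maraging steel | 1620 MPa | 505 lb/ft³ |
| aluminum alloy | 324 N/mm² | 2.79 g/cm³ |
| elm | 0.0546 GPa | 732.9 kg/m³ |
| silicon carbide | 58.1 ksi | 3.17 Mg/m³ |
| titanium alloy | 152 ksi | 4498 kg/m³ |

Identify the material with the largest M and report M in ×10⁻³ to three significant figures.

elm, M = 10.1×10⁻³

Putting every candidate on a common basis:
  silicon nitride: σ_y = 890.0 MPa, ρ = 3190 kg/m³
  magnesium alloy: σ_y = 222.0 MPa, ρ = 1810 kg/m³
  maraging steel: σ_y = 1620 MPa, ρ = 8089 kg/m³
  aluminum alloy: σ_y = 324.0 MPa, ρ = 2790 kg/m³
  elm: σ_y = 54.60 MPa, ρ = 732.9 kg/m³
  silicon carbide: σ_y = 400.6 MPa, ρ = 3170 kg/m³
  titanium alloy: σ_y = 1048 MPa, ρ = 4498 kg/m³
  elm: M = 10.1×10⁻³
  silicon nitride: M = 9.35×10⁻³
  magnesium alloy: M = 8.23×10⁻³
  titanium alloy: M = 7.20×10⁻³
  aluminum alloy: M = 6.45×10⁻³
  silicon carbide: M = 6.31×10⁻³
  maraging steel: M = 4.98×10⁻³
Elm has the largest M.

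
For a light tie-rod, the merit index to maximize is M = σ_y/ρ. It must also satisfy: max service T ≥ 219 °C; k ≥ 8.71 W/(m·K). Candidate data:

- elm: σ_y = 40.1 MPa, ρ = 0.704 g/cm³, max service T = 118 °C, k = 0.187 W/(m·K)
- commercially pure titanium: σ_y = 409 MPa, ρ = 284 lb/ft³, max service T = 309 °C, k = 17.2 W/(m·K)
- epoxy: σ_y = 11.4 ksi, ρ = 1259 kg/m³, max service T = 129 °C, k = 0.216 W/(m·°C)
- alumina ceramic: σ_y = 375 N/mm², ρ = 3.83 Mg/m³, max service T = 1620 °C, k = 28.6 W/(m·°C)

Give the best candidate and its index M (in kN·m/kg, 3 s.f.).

Screen on constraints: max service T ≥ 219 °C; k ≥ 8.71 W/(m·K). Survivors: commercially pure titanium, alumina ceramic.
After converting to SI:
  commercially pure titanium: σ_y = 409.0 MPa, ρ = 4549 kg/m³
  alumina ceramic: σ_y = 375.0 MPa, ρ = 3830 kg/m³
  alumina ceramic: M = 97.9 kN·m/kg
  commercially pure titanium: M = 89.9 kN·m/kg
Alumina ceramic has the largest M.

alumina ceramic, M = 97.9 kN·m/kg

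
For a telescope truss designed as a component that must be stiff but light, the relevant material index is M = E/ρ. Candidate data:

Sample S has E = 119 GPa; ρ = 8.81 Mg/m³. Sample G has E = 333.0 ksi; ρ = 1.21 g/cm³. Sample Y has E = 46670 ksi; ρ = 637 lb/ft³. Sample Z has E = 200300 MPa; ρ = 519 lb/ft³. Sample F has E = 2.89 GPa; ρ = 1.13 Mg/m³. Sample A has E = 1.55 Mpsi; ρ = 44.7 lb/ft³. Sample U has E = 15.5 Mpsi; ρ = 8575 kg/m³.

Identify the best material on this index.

sample Y

Putting every candidate on a common basis:
  sample S: E = 119.0 GPa, ρ = 8810 kg/m³
  sample G: E = 2.296 GPa, ρ = 1210 kg/m³
  sample Y: E = 321.8 GPa, ρ = 10200 kg/m³
  sample Z: E = 200.3 GPa, ρ = 8314 kg/m³
  sample F: E = 2.890 GPa, ρ = 1130 kg/m³
  sample A: E = 10.69 GPa, ρ = 716.0 kg/m³
  sample U: E = 106.9 GPa, ρ = 8575 kg/m³
  sample Y: M = 31.5 MN·m/kg
  sample Z: M = 24.1 MN·m/kg
  sample A: M = 14.9 MN·m/kg
  sample S: M = 13.5 MN·m/kg
  sample U: M = 12.5 MN·m/kg
  sample F: M = 2.56 MN·m/kg
  sample G: M = 1.90 MN·m/kg
The maximum is for sample Y.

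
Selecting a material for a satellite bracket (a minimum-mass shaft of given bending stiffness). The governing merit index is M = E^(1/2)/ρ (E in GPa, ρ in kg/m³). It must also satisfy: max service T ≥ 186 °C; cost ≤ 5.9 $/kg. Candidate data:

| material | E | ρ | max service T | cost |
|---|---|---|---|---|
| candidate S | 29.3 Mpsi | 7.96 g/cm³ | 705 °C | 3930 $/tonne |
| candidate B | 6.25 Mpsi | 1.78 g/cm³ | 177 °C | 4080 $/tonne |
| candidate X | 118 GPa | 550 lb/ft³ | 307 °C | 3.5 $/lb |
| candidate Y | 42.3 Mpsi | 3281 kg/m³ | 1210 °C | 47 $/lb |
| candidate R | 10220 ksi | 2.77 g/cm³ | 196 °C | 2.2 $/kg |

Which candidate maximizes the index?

Screen on constraints: max service T ≥ 186 °C; cost ≤ 5.9 $/kg. Survivors: candidate S, candidate R.
Normalizing units and computing the index:
  candidate S: E = 202.0 GPa, ρ = 7960 kg/m³
  candidate R: E = 70.46 GPa, ρ = 2770 kg/m³
  candidate R: M = 3.03×10⁻³
  candidate S: M = 1.79×10⁻³
Highest index: candidate R.

candidate R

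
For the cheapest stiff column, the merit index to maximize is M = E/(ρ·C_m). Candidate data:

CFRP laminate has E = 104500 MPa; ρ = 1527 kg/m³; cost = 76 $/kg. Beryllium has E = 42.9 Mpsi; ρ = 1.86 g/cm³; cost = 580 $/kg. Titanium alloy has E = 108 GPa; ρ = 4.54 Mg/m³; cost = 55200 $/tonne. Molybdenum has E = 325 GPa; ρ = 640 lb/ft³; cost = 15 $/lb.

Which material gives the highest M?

molybdenum

Normalizing units and computing the index:
  CFRP laminate: E = 104.5 GPa, ρ = 1527 kg/m³, cost = 76.00 $/kg
  beryllium: E = 295.8 GPa, ρ = 1860 kg/m³, cost = 580.0 $/kg
  titanium alloy: E = 108.0 GPa, ρ = 4540 kg/m³, cost = 55.20 $/kg
  molybdenum: E = 325.0 GPa, ρ = 10250 kg/m³, cost = 33.07 $/kg
  molybdenum: M = 0.959 MN·m per $
  CFRP laminate: M = 0.900 MN·m per $
  titanium alloy: M = 0.431 MN·m per $
  beryllium: M = 0.274 MN·m per $
Molybdenum ranks first.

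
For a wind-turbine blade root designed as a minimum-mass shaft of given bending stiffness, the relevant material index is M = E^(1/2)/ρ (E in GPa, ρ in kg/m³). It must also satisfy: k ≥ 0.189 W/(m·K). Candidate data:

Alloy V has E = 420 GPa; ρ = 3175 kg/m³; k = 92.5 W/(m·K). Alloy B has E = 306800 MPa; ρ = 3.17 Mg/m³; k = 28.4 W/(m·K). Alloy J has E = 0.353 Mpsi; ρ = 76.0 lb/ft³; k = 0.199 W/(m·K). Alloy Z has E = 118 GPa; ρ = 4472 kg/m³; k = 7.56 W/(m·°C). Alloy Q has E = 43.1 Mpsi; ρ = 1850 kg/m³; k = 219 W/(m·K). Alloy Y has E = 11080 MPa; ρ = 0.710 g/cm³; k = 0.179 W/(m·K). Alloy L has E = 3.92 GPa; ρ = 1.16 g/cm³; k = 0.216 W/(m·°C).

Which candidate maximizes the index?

Screen on constraints: k ≥ 0.189 W/(m·K). Survivors: alloy V, alloy B, alloy J, alloy Z, alloy Q, alloy L.
In SI units:
  alloy V: E = 420.0 GPa, ρ = 3175 kg/m³
  alloy B: E = 306.8 GPa, ρ = 3170 kg/m³
  alloy J: E = 2.434 GPa, ρ = 1217 kg/m³
  alloy Z: E = 118.0 GPa, ρ = 4472 kg/m³
  alloy Q: E = 297.2 GPa, ρ = 1850 kg/m³
  alloy L: E = 3.920 GPa, ρ = 1160 kg/m³
  alloy Q: M = 9.32×10⁻³
  alloy V: M = 6.45×10⁻³
  alloy B: M = 5.53×10⁻³
  alloy Z: M = 2.43×10⁻³
  alloy L: M = 1.71×10⁻³
  alloy J: M = 1.28×10⁻³
The maximum is for alloy Q.

alloy Q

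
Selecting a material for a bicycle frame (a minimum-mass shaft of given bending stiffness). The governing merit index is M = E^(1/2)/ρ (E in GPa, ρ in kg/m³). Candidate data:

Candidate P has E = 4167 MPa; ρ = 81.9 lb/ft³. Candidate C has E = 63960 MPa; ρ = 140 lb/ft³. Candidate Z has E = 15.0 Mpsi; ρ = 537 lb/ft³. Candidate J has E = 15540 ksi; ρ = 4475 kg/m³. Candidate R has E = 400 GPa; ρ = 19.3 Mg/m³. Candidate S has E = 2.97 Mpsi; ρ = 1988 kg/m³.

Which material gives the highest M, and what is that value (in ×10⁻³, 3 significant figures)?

candidate C, M = 3.57×10⁻³

Putting every candidate on a common basis:
  candidate P: E = 4.167 GPa, ρ = 1312 kg/m³
  candidate C: E = 63.96 GPa, ρ = 2243 kg/m³
  candidate Z: E = 103.4 GPa, ρ = 8602 kg/m³
  candidate J: E = 107.1 GPa, ρ = 4475 kg/m³
  candidate R: E = 400.0 GPa, ρ = 19300 kg/m³
  candidate S: E = 20.48 GPa, ρ = 1988 kg/m³
  candidate C: M = 3.57×10⁻³
  candidate J: M = 2.31×10⁻³
  candidate S: M = 2.28×10⁻³
  candidate P: M = 1.56×10⁻³
  candidate Z: M = 1.18×10⁻³
  candidate R: M = 1.04×10⁻³
The maximum is for candidate C.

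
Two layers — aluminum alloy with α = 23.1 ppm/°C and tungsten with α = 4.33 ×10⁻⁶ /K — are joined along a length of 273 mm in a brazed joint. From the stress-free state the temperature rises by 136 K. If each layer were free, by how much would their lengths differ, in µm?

Δα = |23.1 − 4.33|×10⁻⁶/K = 18.8×10⁻⁶/K.
ΔL_mismatch = Δα·L·ΔT = 18.8×10⁻⁶ × 273.0 mm × 136.0 K = 697 µm.

697 µm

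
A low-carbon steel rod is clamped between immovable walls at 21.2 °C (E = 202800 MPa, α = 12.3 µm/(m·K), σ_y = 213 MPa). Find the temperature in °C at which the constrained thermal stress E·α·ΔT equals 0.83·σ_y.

E = 202800 MPa = 202.8 GPa.
E·α·ΔT = 176.8 MPa ⇒ ΔT = 176.8 / (202.8×10³ × 12.3×10⁻⁶) = 70.87 K.
T = 21.2 + 70.87 = 92.07 °C.

92.1 °C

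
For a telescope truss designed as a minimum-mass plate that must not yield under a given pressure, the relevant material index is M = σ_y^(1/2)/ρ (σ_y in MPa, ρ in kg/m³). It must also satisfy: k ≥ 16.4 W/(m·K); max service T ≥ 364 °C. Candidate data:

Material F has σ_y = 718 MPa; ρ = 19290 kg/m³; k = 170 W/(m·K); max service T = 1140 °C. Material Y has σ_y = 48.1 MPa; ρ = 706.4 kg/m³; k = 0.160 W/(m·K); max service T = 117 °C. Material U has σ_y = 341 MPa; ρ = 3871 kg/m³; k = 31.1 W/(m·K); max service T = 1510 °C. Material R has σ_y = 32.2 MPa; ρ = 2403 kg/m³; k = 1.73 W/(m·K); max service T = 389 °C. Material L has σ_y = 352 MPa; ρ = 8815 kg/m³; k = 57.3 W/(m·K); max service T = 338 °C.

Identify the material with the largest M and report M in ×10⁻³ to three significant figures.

Screen on constraints: k ≥ 16.4 W/(m·K); max service T ≥ 364 °C. Survivors: material F, material U.
Evaluate M for each candidate:
  material U: M = 4.77×10⁻³
  material F: M = 1.39×10⁻³
The maximum is for material U.

material U, M = 4.77×10⁻³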